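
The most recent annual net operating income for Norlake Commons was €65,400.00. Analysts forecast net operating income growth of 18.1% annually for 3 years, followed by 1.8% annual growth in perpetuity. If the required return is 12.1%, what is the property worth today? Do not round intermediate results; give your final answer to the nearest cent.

€973786.96

D_1 = 77237.40000
D_2 = 91217.36940
D_3 = 107727.71326
Terminal value at year 3: TV = D_3×(1+g_2)/(r−g_2) = 109666.81210/0.103 = 1064726.33107
P_0 = D_1/(1+r)^1 + D_2/(1+r)^2 + D_3/(1+r)^3 + TV/(1+r)^3
    = 68900.44603 + 72588.24867 + 76473.43593 + 755824.83282 = 973786.96346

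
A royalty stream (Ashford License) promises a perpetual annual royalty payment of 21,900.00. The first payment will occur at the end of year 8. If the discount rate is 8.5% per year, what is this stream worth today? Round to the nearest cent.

145551.61

Value at end of year 7: C / r = 21,900.00 / 0.085 = 257,647.0588
Discount to today: PV = 257,647.0588 / (1 + 0.085)^7 = 257,647.0588 / 1.770142 = 145,551.61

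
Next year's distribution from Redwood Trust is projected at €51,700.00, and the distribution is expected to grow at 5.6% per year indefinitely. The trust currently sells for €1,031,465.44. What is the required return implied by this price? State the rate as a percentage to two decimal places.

P = D₁/(r − g) ⇒ r = D₁/P + g = €51,700.0000/€1,031,465.44 + 0.056 = 0.050123 + 0.056 = 0.106123

10.61%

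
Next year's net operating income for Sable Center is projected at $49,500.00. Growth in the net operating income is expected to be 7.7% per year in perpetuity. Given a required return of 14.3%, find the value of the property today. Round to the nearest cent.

$750000.00

Growing perpetuity: P = D₁ / (r − g) = $49,500.0000 / (0.143 − 0.077) = $750,000.00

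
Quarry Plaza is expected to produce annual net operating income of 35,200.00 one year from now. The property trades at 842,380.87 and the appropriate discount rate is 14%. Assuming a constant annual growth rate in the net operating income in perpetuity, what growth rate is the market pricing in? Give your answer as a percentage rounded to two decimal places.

P = D₁/(r−g) ⇒ g = r − D₁/P = 0.14 − 35,200.00/842,380.87 = 0.098214

9.82%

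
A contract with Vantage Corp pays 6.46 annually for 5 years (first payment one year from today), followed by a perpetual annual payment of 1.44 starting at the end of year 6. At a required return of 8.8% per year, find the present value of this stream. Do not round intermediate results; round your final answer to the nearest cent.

35.99

PV of 5-year annuity: 6.46 × [1 − (1+0.088)^−5] / 0.088 = 25.25808
Perpetuity value at year 5: 1.44 / 0.088 = 16.36364
PV of perpetuity: 16.36364 / (1+0.088)^5 = 10.73335
Total PV = 25.25808 + 10.73335 = 35.99144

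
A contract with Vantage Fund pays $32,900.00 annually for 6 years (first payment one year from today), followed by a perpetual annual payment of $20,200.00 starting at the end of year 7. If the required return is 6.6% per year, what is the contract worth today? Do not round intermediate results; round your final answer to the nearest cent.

PV of 6-year annuity: $32,900.00 × [1 − (1+0.066)^−6] / 0.066 = 158774.53330
Perpetuity value at year 6: $20,200.00 / 0.066 = 306060.60606
PV of perpetuity: 306060.60606 / (1+0.066)^6 = 208575.93820
Total PV = 158774.53330 + 208575.93820 = 367350.47150

$367350.47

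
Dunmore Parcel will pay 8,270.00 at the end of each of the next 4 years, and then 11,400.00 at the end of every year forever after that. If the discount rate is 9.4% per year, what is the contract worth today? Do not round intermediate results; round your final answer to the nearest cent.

PV of 4-year annuity: 8,270.00 × [1 − (1+0.094)^−4] / 0.094 = 26558.92764
Perpetuity value at year 4: 11,400.00 / 0.094 = 121276.59574
PV of perpetuity: 121276.59574 / (1+0.094)^4 = 84665.74023
Total PV = 26558.92764 + 84665.74023 = 111224.66787

111224.67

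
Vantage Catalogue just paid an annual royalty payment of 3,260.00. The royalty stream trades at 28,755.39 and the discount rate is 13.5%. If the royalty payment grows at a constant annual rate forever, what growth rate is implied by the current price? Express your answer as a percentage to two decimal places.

1.94%

P = D₀(1+g)/(r−g) ⇒ P(r−g) = D₀(1+g) ⇒ g(P+D₀) = P·r − D₀
g = (P·r − D₀)/(P + D₀) = (28,755.39×0.135 − 3,260.00) / (28,755.39 + 3,260.00) = 0.019427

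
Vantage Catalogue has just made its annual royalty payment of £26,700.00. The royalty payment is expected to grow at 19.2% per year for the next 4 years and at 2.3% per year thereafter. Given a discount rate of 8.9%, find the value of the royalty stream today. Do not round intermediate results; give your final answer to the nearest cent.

£728625.48

D_1 = 31826.40000
D_2 = 37937.06880
D_3 = 45220.98601
D_4 = 53903.41532
Terminal value at year 4: TV = D_4×(1+g_2)/(r−g_2) = 55143.19388/0.066 = 835502.93751
P_0 = D_1/(1+r)^1 + D_2/(1+r)^2 + D_3/(1+r)^3 + D_4/(1+r)^4 + TV/(1+r)^4
    = 29225.34435 + 31989.54129 + 35015.18202 + 38326.99446 + 594068.41417 = 728625.47630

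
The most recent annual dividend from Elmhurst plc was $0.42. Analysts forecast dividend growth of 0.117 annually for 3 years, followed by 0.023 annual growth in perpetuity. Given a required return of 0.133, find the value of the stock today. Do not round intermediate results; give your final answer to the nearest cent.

D_1 = 0.46914
D_2 = 0.52403
D_3 = 0.58534
Terminal value at year 3: TV = D_3×(1+g_2)/(r−g_2) = 0.59880/0.11 = 5.44367
P_0 = D_1/(1+r)^1 + D_2/(1+r)^2 + D_3/(1+r)^3 + TV/(1+r)^3
    = 0.41407 + 0.40822 + 0.40246 + 3.74285 = 4.96759

$4.97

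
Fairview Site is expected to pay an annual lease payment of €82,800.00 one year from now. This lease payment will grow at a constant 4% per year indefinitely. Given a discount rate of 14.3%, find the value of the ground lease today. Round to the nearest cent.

€803883.50

Growing perpetuity: P = D₁ / (r − g) = €82,800.0000 / (0.143 − 0.04) = €803,883.50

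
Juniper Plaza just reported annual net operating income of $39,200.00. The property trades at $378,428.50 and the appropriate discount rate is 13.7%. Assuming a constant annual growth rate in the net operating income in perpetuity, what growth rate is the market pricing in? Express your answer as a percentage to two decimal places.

3.03%

P = D₀(1+g)/(r−g) ⇒ P(r−g) = D₀(1+g) ⇒ g(P+D₀) = P·r − D₀
g = (P·r − D₀)/(P + D₀) = ($378,428.50×0.137 − $39,200.00) / ($378,428.50 + $39,200.00) = 0.030277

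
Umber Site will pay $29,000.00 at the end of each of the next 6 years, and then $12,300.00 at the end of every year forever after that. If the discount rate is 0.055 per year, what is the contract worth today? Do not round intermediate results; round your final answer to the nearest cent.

PV of 6-year annuity: $29,000.00 × [1 − (1+0.055)^−6] / 0.055 = 144870.37895
Perpetuity value at year 6: $12,300.00 / 0.055 = 223636.36364
PV of perpetuity: 223636.36364 / (1+0.055)^6 = 162191.34084
Total PV = 144870.37895 + 162191.34084 = 307061.71979

$307061.72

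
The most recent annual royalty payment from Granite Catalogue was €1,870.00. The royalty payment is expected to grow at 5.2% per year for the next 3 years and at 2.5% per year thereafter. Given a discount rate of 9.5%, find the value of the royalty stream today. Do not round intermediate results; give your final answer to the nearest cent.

€29462.14

D_1 = 1967.24000
D_2 = 2069.53648
D_3 = 2177.15238
Terminal value at year 3: TV = D_3×(1+g_2)/(r−g_2) = 2231.58119/0.07 = 31879.73123
P_0 = D_1/(1+r)^1 + D_2/(1+r)^2 + D_3/(1+r)^3 + TV/(1+r)^3
    = 1796.56621 + 1726.01612 + 1658.23649 + 24281.32007 = 29462.13890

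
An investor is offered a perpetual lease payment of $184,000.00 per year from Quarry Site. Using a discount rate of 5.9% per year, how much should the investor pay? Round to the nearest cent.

Level perpetuity: PV = C / r = $184,000.00 / 0.059 = $3,118,644.07

$3118644.07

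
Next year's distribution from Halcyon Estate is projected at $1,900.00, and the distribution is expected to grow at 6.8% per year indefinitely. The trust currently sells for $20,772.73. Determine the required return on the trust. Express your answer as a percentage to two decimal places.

P = D₁/(r − g) ⇒ r = D₁/P + g = $1,900.0000/$20,772.73 + 0.068 = 0.091466 + 0.068 = 0.159466

15.95%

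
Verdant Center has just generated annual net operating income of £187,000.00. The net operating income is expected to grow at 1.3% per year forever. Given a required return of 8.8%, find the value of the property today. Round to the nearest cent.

£2525746.67

D₁ = D₀ × (1 + g) = £187,000.00 × 1.013 = £189,431.0000
Growing perpetuity: P = D₁ / (r − g) = £189,431.0000 / (0.088 − 0.013) = £2,525,746.67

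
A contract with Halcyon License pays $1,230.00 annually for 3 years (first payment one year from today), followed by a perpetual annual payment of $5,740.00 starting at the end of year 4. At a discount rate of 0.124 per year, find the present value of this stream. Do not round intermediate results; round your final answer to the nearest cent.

$35532.09

PV of 3-year annuity: $1,230.00 × [1 − (1+0.124)^−3] / 0.124 = 2934.06401
Perpetuity value at year 3: $5,740.00 / 0.124 = 46290.32258
PV of perpetuity: 46290.32258 / (1+0.124)^3 = 32598.02388
Total PV = 2934.06401 + 32598.02388 = 35532.08789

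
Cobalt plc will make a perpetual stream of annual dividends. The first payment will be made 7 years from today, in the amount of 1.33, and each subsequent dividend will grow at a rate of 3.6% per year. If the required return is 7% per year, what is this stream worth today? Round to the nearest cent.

Value at end of year 6: C₁ / (r − g) = 1.33 / (0.07 − 0.036) = 39.1176
Discount to today: PV = 39.1176 / (1 + 0.07)^6 = 39.1176 / 1.500730 = 26.07

26.07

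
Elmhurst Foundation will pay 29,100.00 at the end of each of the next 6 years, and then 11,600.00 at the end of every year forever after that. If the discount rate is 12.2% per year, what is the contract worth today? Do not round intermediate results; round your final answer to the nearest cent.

166625.88

PV of 6-year annuity: 29,100.00 × [1 − (1+0.122)^−6] / 0.122 = 118967.31270
Perpetuity value at year 6: 11,600.00 / 0.122 = 95081.96721
PV of perpetuity: 95081.96721 / (1+0.122)^6 = 47658.57108
Total PV = 118967.31270 + 47658.57108 = 166625.88379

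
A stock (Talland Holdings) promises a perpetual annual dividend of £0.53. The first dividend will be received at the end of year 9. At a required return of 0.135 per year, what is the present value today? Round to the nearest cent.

Value at end of year 8: C / r = £0.53 / 0.135 = £3.9259
Discount to today: PV = £3.9259 / (1 + 0.135)^8 = £3.9259 / 2.754019 = £1.43

£1.43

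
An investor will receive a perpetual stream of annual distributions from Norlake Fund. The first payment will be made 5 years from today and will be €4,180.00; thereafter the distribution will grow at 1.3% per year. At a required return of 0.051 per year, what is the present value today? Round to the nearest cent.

Value at end of year 4: C₁ / (r − g) = €4,180.00 / (0.051 − 0.013) = €110,000.0000
Discount to today: PV = €110,000.0000 / (1 + 0.051)^4 = €110,000.0000 / 1.220143 = €90,153.34

€90153.34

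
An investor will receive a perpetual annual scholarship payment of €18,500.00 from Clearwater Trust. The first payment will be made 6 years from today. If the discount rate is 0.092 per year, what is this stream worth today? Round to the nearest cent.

Value at end of year 5: C / r = €18,500.00 / 0.092 = €201,086.9565
Discount to today: PV = €201,086.9565 / (1 + 0.092)^5 = €201,086.9565 / 1.552792 = €129,500.28

€129500.28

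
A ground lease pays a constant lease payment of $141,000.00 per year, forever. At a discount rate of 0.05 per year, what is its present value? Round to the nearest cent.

$2820000.00

Level perpetuity: PV = C / r = $141,000.00 / 0.05 = $2,820,000.00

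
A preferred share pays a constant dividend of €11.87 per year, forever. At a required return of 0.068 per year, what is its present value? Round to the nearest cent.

Level perpetuity: PV = C / r = €11.87 / 0.068 = €174.56

€174.56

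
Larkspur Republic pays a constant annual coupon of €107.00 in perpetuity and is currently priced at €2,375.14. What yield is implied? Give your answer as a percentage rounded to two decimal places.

4.50%

P = C/r ⇒ r = C/P = €107.00/€2,375.14 = 0.045050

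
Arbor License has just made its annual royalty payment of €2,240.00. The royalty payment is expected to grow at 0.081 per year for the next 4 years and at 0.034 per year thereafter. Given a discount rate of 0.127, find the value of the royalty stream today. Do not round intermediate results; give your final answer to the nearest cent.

€29163.35

D_1 = 2421.44000
D_2 = 2617.57664
D_3 = 2829.60035
D_4 = 3058.79798
Terminal value at year 4: TV = D_4×(1+g_2)/(r−g_2) = 3162.79711/0.093 = 34008.57105
P_0 = D_1/(1+r)^1 + D_2/(1+r)^2 + D_3/(1+r)^3 + D_4/(1+r)^4 + TV/(1+r)^4
    = 2148.57143 + 2060.87464 + 1976.75730 + 1896.07333 + 21081.07339 = 29163.35009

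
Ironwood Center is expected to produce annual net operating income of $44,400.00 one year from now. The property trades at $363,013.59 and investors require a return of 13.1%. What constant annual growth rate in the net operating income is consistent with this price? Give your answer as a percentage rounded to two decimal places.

P = D₁/(r−g) ⇒ g = r − D₁/P = 0.131 − $44,400.00/$363,013.59 = 0.008691

0.87%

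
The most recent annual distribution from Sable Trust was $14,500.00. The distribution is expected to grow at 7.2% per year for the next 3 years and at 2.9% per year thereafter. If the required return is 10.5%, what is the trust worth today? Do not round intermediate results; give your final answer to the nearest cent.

D_1 = 15544.00000
D_2 = 16663.16800
D_3 = 17862.91610
Terminal value at year 3: TV = D_3×(1+g_2)/(r−g_2) = 18380.94066/0.076 = 241854.48241
P_0 = D_1/(1+r)^1 + D_2/(1+r)^2 + D_3/(1+r)^3 + TV/(1+r)^3
    = 14066.96833 + 13646.86882 + 13239.31527 + 179253.36071 = 220206.51312

$220206.51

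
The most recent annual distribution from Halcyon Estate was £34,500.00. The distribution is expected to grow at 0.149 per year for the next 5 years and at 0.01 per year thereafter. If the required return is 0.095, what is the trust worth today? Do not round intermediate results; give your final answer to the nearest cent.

D_1 = 39640.50000
D_2 = 45546.93450
D_3 = 52333.42774
D_4 = 60131.10847
D_5 = 69090.64364
Terminal value at year 5: TV = D_5×(1+g_2)/(r−g_2) = 69781.55007/0.085 = 820959.41262
P_0 = D_1/(1+r)^1 + D_2/(1+r)^2 + D_3/(1+r)^3 + D_4/(1+r)^4 + D_5/(1+r)^5 + TV/(1+r)^5
    = 36201.36986 + 37986.64290 + 39859.95679 + 41825.65329 + 43888.28825 + 521496.13097 = 721258.04207

£721258.04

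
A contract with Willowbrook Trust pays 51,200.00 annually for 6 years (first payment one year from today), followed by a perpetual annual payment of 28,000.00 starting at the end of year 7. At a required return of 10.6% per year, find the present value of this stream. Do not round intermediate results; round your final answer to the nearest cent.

363440.85

PV of 6-year annuity: 51,200.00 × [1 − (1+0.106)^−6] / 0.106 = 219122.54804
Perpetuity value at year 6: 28,000.00 / 0.106 = 264150.94340
PV of perpetuity: 264150.94340 / (1+0.106)^6 = 144318.29994
Total PV = 219122.54804 + 144318.29994 = 363440.84797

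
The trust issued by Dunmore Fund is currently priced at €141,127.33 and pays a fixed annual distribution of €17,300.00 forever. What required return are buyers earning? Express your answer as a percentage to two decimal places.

12.26%

P = C/r ⇒ r = C/P = €17,300.00/€141,127.33 = 0.122584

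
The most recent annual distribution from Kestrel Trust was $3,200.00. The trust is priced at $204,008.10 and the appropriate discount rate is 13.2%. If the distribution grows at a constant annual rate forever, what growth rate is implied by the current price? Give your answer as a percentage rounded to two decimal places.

P = D₀(1+g)/(r−g) ⇒ P(r−g) = D₀(1+g) ⇒ g(P+D₀) = P·r − D₀
g = (P·r − D₀)/(P + D₀) = ($204,008.10×0.132 − $3,200.00) / ($204,008.10 + $3,200.00) = 0.114518

11.45%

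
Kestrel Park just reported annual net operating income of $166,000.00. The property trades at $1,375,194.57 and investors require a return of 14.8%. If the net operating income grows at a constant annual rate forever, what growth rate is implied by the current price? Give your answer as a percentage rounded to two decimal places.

2.44%

P = D₀(1+g)/(r−g) ⇒ P(r−g) = D₀(1+g) ⇒ g(P+D₀) = P·r − D₀
g = (P·r − D₀)/(P + D₀) = ($1,375,194.57×0.148 − $166,000.00) / ($1,375,194.57 + $166,000.00) = 0.024350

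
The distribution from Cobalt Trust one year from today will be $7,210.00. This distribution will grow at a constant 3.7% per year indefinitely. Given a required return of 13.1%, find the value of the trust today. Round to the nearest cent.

Growing perpetuity: P = D₁ / (r − g) = $7,210.0000 / (0.131 − 0.037) = $76,702.13

$76702.13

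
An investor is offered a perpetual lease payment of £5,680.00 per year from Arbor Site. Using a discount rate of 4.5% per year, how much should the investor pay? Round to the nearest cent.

Level perpetuity: PV = C / r = £5,680.00 / 0.045 = £126,222.22

£126222.22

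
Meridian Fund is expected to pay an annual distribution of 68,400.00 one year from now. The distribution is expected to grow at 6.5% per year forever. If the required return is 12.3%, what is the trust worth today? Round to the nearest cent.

1179310.34

Growing perpetuity: P = D₁ / (r − g) = 68,400.0000 / (0.123 − 0.065) = 1,179,310.34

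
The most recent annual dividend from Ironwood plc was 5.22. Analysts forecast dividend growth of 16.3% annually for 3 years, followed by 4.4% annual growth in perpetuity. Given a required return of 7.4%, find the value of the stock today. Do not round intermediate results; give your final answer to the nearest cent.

249.06

D_1 = 6.07086
D_2 = 7.06041
D_3 = 8.21126
Terminal value at year 3: TV = D_3×(1+g_2)/(r−g_2) = 8.57255/0.03 = 285.75174
P_0 = D_1/(1+r)^1 + D_2/(1+r)^2 + D_3/(1+r)^3 + TV/(1+r)^3
    = 5.65257 + 6.12099 + 6.62822 + 230.66200 = 249.06377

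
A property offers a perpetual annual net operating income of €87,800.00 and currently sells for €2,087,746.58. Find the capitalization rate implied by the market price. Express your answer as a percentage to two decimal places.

4.21%

P = C/r ⇒ r = C/P = €87,800.00/€2,087,746.58 = 0.042055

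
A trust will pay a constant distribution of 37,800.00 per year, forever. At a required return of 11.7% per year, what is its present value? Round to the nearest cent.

323076.92

Level perpetuity: PV = C / r = 37,800.00 / 0.117 = 323,076.92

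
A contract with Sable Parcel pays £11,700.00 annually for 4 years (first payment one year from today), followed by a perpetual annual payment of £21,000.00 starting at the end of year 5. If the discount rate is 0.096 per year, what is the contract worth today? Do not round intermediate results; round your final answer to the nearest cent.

PV of 4-year annuity: £11,700.00 × [1 − (1+0.096)^−4] / 0.096 = 37410.85074
Perpetuity value at year 4: £21,000.00 / 0.096 = 218750.00000
PV of perpetuity: 218750.00000 / (1+0.096)^4 = 151602.31918
Total PV = 37410.85074 + 151602.31918 = 189013.16992

£189013.17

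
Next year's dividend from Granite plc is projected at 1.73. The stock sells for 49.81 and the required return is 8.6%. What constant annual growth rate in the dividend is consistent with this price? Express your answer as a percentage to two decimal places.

5.13%

P = D₁/(r−g) ⇒ g = r − D₁/P = 0.086 − 1.73/49.81 = 0.051268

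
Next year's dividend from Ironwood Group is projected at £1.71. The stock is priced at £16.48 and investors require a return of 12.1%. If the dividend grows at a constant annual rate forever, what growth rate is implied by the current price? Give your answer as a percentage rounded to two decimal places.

P = D₁/(r−g) ⇒ g = r − D₁/P = 0.121 − £1.71/£16.48 = 0.017238

1.72%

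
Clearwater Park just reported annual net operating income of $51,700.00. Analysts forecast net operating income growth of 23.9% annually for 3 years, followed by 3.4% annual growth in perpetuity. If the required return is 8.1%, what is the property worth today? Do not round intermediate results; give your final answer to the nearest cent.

D_1 = 64056.30000
D_2 = 79365.75570
D_3 = 98334.17131
Terminal value at year 3: TV = D_3×(1+g_2)/(r−g_2) = 101677.53314/0.047 = 2163351.76887
P_0 = D_1/(1+r)^1 + D_2/(1+r)^2 + D_3/(1+r)^3 + TV/(1+r)^3
    = 59256.52174 + 67917.51197 + 77844.40086 + 1712576.81883 = 1917595.25339

$1917595.25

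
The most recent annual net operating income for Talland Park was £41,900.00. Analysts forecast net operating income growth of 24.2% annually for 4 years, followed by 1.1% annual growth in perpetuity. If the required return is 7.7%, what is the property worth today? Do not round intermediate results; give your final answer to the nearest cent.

D_1 = 52039.80000
D_2 = 64633.43160
D_3 = 80274.72205
D_4 = 99701.20478
Terminal value at year 4: TV = D_4×(1+g_2)/(r−g_2) = 100797.91804/0.066 = 1527241.18235
P_0 = D_1/(1+r)^1 + D_2/(1+r)^2 + D_3/(1+r)^3 + D_4/(1+r)^4 + TV/(1+r)^4
    = 48319.22006 + 55721.88608 + 64258.66529 + 74103.30760 + 1135127.93914 = 1377531.01816

£1377531.02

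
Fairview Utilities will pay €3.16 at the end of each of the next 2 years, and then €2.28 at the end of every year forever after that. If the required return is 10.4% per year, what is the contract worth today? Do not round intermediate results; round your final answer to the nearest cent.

PV of 2-year annuity: €3.16 × [1 − (1+0.104)^−2] / 0.104 = 5.45500
Perpetuity value at year 2: €2.28 / 0.104 = 21.92308
PV of perpetuity: 21.92308 / (1+0.104)^2 = 17.98719
Total PV = 5.45500 + 17.98719 = 23.44219

€23.44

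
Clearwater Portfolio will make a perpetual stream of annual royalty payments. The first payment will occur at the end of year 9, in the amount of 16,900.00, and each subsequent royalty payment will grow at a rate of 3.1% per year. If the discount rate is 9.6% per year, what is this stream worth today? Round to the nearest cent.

124878.86

Value at end of year 8: C₁ / (r − g) = 16,900.00 / (0.096 − 0.031) = 260,000.0000
Discount to today: PV = 260,000.0000 / (1 + 0.096)^8 = 260,000.0000 / 2.082018 = 124,878.86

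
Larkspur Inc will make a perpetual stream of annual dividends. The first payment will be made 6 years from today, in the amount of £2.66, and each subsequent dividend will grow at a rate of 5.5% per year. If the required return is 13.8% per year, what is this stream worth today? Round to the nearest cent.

Value at end of year 5: C₁ / (r − g) = £2.66 / (0.138 − 0.055) = £32.0482
Discount to today: PV = £32.0482 / (1 + 0.138)^5 = £32.0482 / 1.908584 = £16.79

£16.79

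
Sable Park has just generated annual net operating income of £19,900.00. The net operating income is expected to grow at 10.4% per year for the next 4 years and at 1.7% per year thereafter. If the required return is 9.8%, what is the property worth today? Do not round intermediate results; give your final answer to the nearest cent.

£336055.20

D_1 = 21969.60000
D_2 = 24254.43840
D_3 = 26776.89999
D_4 = 29561.69759
Terminal value at year 4: TV = D_4×(1+g_2)/(r−g_2) = 30064.24645/0.081 = 371163.53644
P_0 = D_1/(1+r)^1 + D_2/(1+r)^2 + D_3/(1+r)^3 + D_4/(1+r)^4 + TV/(1+r)^4
    = 20008.74317 + 20118.08056 + 20228.01543 + 20338.55103 + 255361.80742 = 336055.19762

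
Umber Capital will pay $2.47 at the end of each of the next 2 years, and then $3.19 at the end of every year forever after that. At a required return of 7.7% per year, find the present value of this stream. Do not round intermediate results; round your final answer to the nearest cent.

$40.14

PV of 2-year annuity: $2.47 × [1 − (1+0.077)^−2] / 0.077 = 4.42285
Perpetuity value at year 2: $3.19 / 0.077 = 41.42857
PV of perpetuity: 41.42857 / (1+0.077)^2 = 35.71647
Total PV = 4.42285 + 35.71647 = 40.13932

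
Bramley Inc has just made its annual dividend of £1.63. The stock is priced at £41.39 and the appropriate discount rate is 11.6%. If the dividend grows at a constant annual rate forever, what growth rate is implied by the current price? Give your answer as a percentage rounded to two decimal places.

7.37%

P = D₀(1+g)/(r−g) ⇒ P(r−g) = D₀(1+g) ⇒ g(P+D₀) = P·r − D₀
g = (P·r − D₀)/(P + D₀) = (£41.39×0.116 − £1.63) / (£41.39 + £1.63) = 0.073715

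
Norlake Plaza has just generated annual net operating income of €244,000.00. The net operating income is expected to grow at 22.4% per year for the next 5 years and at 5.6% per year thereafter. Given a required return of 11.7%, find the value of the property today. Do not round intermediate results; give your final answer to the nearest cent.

€8292398.13

D_1 = 298656.00000
D_2 = 365554.94400
D_3 = 447439.25146
D_4 = 547665.64378
D_5 = 670342.74799
Terminal value at year 5: TV = D_5×(1+g_2)/(r−g_2) = 707881.94188/0.061 = 11604621.99798
P_0 = D_1/(1+r)^1 + D_2/(1+r)^2 + D_3/(1+r)^3 + D_4/(1+r)^4 + D_5/(1+r)^5 + TV/(1+r)^5
    = 267373.32140 + 292985.62703 + 321051.39434 + 351805.64608 + 385505.91836 + 6673676.22602 = 8292398.13323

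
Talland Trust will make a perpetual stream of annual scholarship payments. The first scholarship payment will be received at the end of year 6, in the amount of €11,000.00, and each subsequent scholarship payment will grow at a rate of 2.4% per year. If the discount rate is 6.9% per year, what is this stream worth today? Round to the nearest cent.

€175102.22

Value at end of year 5: C₁ / (r − g) = €11,000.00 / (0.069 − 0.024) = €244,444.4444
Discount to today: PV = €244,444.4444 / (1 + 0.069)^5 = €244,444.4444 / 1.396010 = €175,102.22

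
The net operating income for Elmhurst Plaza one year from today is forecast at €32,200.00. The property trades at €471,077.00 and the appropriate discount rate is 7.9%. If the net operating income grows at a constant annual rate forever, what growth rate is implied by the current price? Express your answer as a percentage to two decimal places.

1.06%

P = D₁/(r−g) ⇒ g = r − D₁/P = 0.079 − €32,200.00/€471,077.00 = 0.010646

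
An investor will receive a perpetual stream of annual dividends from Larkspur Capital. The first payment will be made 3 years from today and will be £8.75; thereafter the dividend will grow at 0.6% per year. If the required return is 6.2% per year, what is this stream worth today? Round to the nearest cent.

£138.54

Value at end of year 2: C₁ / (r − g) = £8.75 / (0.062 − 0.006) = £156.2500
Discount to today: PV = £156.2500 / (1 + 0.062)^2 = £156.2500 / 1.127844 = £138.54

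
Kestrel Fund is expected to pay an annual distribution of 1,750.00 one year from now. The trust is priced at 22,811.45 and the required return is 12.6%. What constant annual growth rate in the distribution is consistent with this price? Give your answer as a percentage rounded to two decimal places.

4.93%

P = D₁/(r−g) ⇒ g = r − D₁/P = 0.126 − 1,750.00/22,811.45 = 0.049284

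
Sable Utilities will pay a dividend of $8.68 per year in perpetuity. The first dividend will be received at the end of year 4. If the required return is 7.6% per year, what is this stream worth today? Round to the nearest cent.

Value at end of year 3: C / r = $8.68 / 0.076 = $114.2105
Discount to today: PV = $114.2105 / (1 + 0.076)^3 = $114.2105 / 1.245767 = $91.68

$91.68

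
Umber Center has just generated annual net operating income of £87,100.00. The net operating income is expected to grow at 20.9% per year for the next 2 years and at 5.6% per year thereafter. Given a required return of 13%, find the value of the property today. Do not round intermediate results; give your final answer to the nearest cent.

D_1 = 105303.90000
D_2 = 127312.41510
Terminal value at year 2: TV = D_2×(1+g_2)/(r−g_2) = 134441.91035/0.074 = 1816782.57224
P_0 = D_1/(1+r)^1 + D_2/(1+r)^2 + TV/(1+r)^2
    = 93189.29204 + 99704.29564 + 1422807.24586 = 1615700.83353

£1615700.83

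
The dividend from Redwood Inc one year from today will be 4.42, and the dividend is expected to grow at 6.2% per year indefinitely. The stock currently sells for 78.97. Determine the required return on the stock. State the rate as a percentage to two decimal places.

11.80%

P = D₁/(r − g) ⇒ r = D₁/P + g = 4.4200/78.97 + 0.062 = 0.055971 + 0.062 = 0.117971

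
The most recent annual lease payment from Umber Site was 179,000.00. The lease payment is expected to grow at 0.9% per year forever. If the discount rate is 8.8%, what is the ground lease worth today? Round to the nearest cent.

D₁ = D₀ × (1 + g) = 179,000.00 × 1.009 = 180,611.0000
Growing perpetuity: P = D₁ / (r − g) = 180,611.0000 / (0.088 − 0.009) = 2,286,215.19

2286215.19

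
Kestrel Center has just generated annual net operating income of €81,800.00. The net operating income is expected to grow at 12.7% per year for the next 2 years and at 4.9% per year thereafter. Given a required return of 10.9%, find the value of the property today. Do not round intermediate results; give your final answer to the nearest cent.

€1644542.65

D_1 = 92188.60000
D_2 = 103896.55220
Terminal value at year 2: TV = D_2×(1+g_2)/(r−g_2) = 108987.48326/0.06 = 1816458.05430
P_0 = D_1/(1+r)^1 + D_2/(1+r)^2 + TV/(1+r)^2
    = 83127.68260 + 84476.91460 + 1476938.05685 = 1644542.65404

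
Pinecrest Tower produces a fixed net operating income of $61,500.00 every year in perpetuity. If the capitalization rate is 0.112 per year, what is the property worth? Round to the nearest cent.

$549107.14

Level perpetuity: PV = C / r = $61,500.00 / 0.112 = $549,107.14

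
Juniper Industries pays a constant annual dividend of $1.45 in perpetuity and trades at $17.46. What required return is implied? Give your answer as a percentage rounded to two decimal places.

P = C/r ⇒ r = C/P = $1.45/$17.46 = 0.083047

8.30%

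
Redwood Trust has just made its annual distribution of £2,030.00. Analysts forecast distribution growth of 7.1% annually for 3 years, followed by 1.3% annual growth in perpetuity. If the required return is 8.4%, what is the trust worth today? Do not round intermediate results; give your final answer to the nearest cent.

D_1 = 2174.13000
D_2 = 2328.49323
D_3 = 2493.81625
Terminal value at year 3: TV = D_3×(1+g_2)/(r−g_2) = 2526.23586/0.071 = 35580.78677
P_0 = D_1/(1+r)^1 + D_2/(1+r)^2 + D_3/(1+r)^3 + TV/(1+r)^3
    = 2005.65498 + 1981.60192 + 1957.83732 + 27933.65085 = 33878.74508

£33878.75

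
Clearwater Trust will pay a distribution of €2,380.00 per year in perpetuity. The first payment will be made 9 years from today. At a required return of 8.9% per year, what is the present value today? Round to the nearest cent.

€13519.60

Value at end of year 8: C / r = €2,380.00 / 0.089 = €26,741.5730
Discount to today: PV = €26,741.5730 / (1 + 0.089)^8 = €26,741.5730 / 1.977985 = €13,519.60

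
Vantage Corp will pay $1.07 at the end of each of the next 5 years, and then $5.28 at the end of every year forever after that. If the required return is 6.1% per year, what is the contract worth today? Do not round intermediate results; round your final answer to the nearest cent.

PV of 5-year annuity: $1.07 × [1 − (1+0.061)^−5] / 0.061 = 4.49499
Perpetuity value at year 5: $5.28 / 0.061 = 86.55738
PV of perpetuity: 86.55738 / (1+0.061)^5 = 64.37647
Total PV = 4.49499 + 64.37647 = 68.87147

$68.87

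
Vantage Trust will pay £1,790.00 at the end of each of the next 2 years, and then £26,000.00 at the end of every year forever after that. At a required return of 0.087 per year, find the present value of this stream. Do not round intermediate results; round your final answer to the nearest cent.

£256088.56

PV of 2-year annuity: £1,790.00 × [1 − (1+0.087)^−2] / 0.087 = 3161.66893
Perpetuity value at year 2: £26,000.00 / 0.087 = 298850.57471
PV of perpetuity: 298850.57471 / (1+0.087)^2 = 252926.89188
Total PV = 3161.66893 + 252926.89188 = 256088.56081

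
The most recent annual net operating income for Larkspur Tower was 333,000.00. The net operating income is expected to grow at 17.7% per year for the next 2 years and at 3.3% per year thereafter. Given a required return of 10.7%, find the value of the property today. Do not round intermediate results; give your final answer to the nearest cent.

5985475.61

D_1 = 391941.00000
D_2 = 461314.55700
Terminal value at year 2: TV = D_2×(1+g_2)/(r−g_2) = 476537.93738/0.074 = 6439701.85650
P_0 = D_1/(1+r)^1 + D_2/(1+r)^2 + TV/(1+r)^2
    = 354056.91057 + 376445.33310 + 5254973.36609 = 5985475.60976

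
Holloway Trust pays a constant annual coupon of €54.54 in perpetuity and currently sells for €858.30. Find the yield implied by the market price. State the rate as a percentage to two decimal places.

6.35%

P = C/r ⇒ r = C/P = €54.54/€858.30 = 0.063544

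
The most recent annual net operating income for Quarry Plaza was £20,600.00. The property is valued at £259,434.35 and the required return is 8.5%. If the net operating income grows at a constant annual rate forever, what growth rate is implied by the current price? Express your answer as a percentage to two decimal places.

P = D₀(1+g)/(r−g) ⇒ P(r−g) = D₀(1+g) ⇒ g(P+D₀) = P·r − D₀
g = (P·r − D₀)/(P + D₀) = (£259,434.35×0.085 − £20,600.00) / (£259,434.35 + £20,600.00) = 0.005185

0.52%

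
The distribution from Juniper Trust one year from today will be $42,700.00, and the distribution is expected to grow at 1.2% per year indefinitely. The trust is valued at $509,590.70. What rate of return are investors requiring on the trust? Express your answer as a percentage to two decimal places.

9.58%

P = D₁/(r − g) ⇒ r = D₁/P + g = $42,700.0000/$509,590.70 + 0.012 = 0.083793 + 0.012 = 0.095793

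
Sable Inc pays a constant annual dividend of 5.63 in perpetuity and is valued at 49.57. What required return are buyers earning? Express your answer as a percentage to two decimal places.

P = C/r ⇒ r = C/P = 5.63/49.57 = 0.113577

11.36%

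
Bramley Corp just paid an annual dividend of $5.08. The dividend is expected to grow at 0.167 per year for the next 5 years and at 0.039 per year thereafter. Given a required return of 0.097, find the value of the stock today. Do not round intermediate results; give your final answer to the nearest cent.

$154.68

D_1 = 5.92836
D_2 = 6.91840
D_3 = 8.07377
D_4 = 9.42209
D_5 = 10.99558
Terminal value at year 5: TV = D_5×(1+g_2)/(r−g_2) = 11.42440/0.058 = 196.97248
P_0 = D_1/(1+r)^1 + D_2/(1+r)^2 + D_3/(1+r)^3 + D_4/(1+r)^4 + D_5/(1+r)^5 + TV/(1+r)^5
    = 5.40416 + 5.74900 + 6.11584 + 6.50610 + 6.92126 + 123.98593 = 154.68228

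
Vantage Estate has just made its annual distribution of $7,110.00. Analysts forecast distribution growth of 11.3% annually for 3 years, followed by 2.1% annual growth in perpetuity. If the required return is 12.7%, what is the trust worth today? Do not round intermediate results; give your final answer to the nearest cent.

$86767.87

D_1 = 7913.43000
D_2 = 8807.64759
D_3 = 9802.91177
Terminal value at year 3: TV = D_3×(1+g_2)/(r−g_2) = 10008.77291/0.106 = 94422.38599
P_0 = D_1/(1+r)^1 + D_2/(1+r)^2 + D_3/(1+r)^3 + TV/(1+r)^3
    = 7021.67702 + 6934.45122 + 6848.30897 + 65963.42881 = 86767.86602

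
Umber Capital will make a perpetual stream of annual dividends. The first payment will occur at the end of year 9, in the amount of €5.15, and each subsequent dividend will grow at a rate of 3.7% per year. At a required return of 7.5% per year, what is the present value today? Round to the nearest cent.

€75.99

Value at end of year 8: C₁ / (r − g) = €5.15 / (0.075 − 0.037) = €135.5263
Discount to today: PV = €135.5263 / (1 + 0.075)^8 = €135.5263 / 1.783478 = €75.99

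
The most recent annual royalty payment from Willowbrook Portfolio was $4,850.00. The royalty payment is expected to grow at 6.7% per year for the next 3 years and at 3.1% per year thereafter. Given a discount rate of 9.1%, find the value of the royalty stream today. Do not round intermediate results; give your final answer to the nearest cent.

$91878.53

D_1 = 5174.95000
D_2 = 5521.67165
D_3 = 5891.62365
Terminal value at year 3: TV = D_3×(1+g_2)/(r−g_2) = 6074.26398/0.06 = 101237.73306
P_0 = D_1/(1+r)^1 + D_2/(1+r)^2 + D_3/(1+r)^3 + TV/(1+r)^3
    = 4743.30889 + 4638.96479 + 4536.91607 + 77959.34112 = 91878.53088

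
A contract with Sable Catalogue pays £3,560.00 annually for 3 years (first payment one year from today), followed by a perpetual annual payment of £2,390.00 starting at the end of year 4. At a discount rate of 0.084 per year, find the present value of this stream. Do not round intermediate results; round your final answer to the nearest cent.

£31445.95

PV of 3-year annuity: £3,560.00 × [1 − (1+0.084)^−3] / 0.084 = 9108.64915
Perpetuity value at year 3: £2,390.00 / 0.084 = 28452.38095
PV of perpetuity: 28452.38095 / (1+0.084)^3 = 22337.30469
Total PV = 9108.64915 + 22337.30469 = 31445.95385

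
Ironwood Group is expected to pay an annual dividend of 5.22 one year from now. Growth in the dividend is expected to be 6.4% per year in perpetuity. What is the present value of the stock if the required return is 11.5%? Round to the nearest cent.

102.35

Growing perpetuity: P = D₁ / (r − g) = 5.2200 / (0.115 − 0.064) = 102.35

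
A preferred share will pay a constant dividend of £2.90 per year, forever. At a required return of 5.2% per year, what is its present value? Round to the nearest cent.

Level perpetuity: PV = C / r = £2.90 / 0.052 = £55.77

£55.77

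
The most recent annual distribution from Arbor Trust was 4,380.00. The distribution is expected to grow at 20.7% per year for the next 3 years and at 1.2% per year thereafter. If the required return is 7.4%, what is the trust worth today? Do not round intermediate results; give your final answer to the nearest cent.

118149.41

D_1 = 5286.66000
D_2 = 6380.99862
D_3 = 7701.86533
Terminal value at year 3: TV = D_3×(1+g_2)/(r−g_2) = 7794.28772/0.062 = 125714.31804
P_0 = D_1/(1+r)^1 + D_2/(1+r)^2 + D_3/(1+r)^3 + TV/(1+r)^3
    = 4922.40223 + 5531.97346 + 6217.03163 + 101478.00011 = 118149.40743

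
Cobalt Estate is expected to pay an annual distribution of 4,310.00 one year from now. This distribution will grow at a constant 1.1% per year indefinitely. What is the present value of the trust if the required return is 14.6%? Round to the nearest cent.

31925.93

Growing perpetuity: P = D₁ / (r − g) = 4,310.0000 / (0.146 − 0.011) = 31,925.93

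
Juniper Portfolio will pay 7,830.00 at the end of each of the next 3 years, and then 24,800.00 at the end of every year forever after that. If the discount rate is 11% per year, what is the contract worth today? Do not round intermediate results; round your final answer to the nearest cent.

183984.71

PV of 3-year annuity: 7,830.00 × [1 − (1+0.11)^−3] / 0.11 = 19134.28622
Perpetuity value at year 3: 24,800.00 / 0.11 = 225454.54545
PV of perpetuity: 225454.54545 / (1+0.11)^3 = 164850.42051
Total PV = 19134.28622 + 164850.42051 = 183984.70673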